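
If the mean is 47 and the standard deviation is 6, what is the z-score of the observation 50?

0.5

Step 1: Recall the z-score formula: z = (x - mu) / sigma
Step 2: Substitute values: z = (50 - 47) / 6
Step 3: z = 3 / 6 = 0.5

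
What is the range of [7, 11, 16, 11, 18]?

11

Step 1: Identify the maximum value: max = 18
Step 2: Identify the minimum value: min = 7
Step 3: Range = max - min = 18 - 7 = 11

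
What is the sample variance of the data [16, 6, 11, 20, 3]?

48.7

Step 1: Compute the mean: (16 + 6 + 11 + 20 + 3) / 5 = 11.2
Step 2: Compute squared deviations from the mean:
  (16 - 11.2)^2 = 23.04
  (6 - 11.2)^2 = 27.04
  (11 - 11.2)^2 = 0.04
  (20 - 11.2)^2 = 77.44
  (3 - 11.2)^2 = 67.24
Step 3: Sum of squared deviations = 194.8
Step 4: Sample variance = 194.8 / 4 = 48.7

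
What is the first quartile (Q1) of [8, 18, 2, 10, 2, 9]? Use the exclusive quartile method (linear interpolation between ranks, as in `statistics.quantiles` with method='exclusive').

2

Step 1: Sort the data: [2, 2, 8, 9, 10, 18]
Step 2: n = 6
Step 3: Using the exclusive quartile method:
  Q1 = 2
  Q2 (median) = 8.5
  Q3 = 12
  IQR = Q3 - Q1 = 12 - 2 = 10
Step 4: Q1 = 2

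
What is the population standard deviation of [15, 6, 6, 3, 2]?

4.5869

Step 1: Compute the mean: 6.4
Step 2: Sum of squared deviations from the mean: 105.2
Step 3: Population variance = 105.2 / 5 = 21.04
Step 4: Standard deviation = sqrt(21.04) = 4.5869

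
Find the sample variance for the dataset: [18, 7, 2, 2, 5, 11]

37.9

Step 1: Compute the mean: (18 + 7 + 2 + 2 + 5 + 11) / 6 = 7.5
Step 2: Compute squared deviations from the mean:
  (18 - 7.5)^2 = 110.25
  (7 - 7.5)^2 = 0.25
  (2 - 7.5)^2 = 30.25
  (2 - 7.5)^2 = 30.25
  (5 - 7.5)^2 = 6.25
  (11 - 7.5)^2 = 12.25
Step 3: Sum of squared deviations = 189.5
Step 4: Sample variance = 189.5 / 5 = 37.9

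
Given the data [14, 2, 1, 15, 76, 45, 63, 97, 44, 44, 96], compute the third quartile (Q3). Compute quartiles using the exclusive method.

76

Step 1: Sort the data: [1, 2, 14, 15, 44, 44, 45, 63, 76, 96, 97]
Step 2: n = 11
Step 3: Using the exclusive quartile method:
  Q1 = 14
  Q2 (median) = 44
  Q3 = 76
  IQR = Q3 - Q1 = 76 - 14 = 62
Step 4: Q3 = 76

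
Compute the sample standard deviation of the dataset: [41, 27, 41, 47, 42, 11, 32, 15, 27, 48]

12.9568

Step 1: Compute the mean: 33.1
Step 2: Sum of squared deviations from the mean: 1510.9
Step 3: Sample variance = 1510.9 / 9 = 167.8778
Step 4: Standard deviation = sqrt(167.8778) = 12.9568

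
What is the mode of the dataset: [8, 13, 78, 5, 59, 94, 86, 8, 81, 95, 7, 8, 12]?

8

Step 1: Count the frequency of each value:
  5: appears 1 time(s)
  7: appears 1 time(s)
  8: appears 3 time(s)
  12: appears 1 time(s)
  13: appears 1 time(s)
  59: appears 1 time(s)
  78: appears 1 time(s)
  81: appears 1 time(s)
  86: appears 1 time(s)
  94: appears 1 time(s)
  95: appears 1 time(s)
Step 2: The value 8 appears most frequently (3 times).
Step 3: Mode = 8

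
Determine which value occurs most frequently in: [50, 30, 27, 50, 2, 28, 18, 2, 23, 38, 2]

2

Step 1: Count the frequency of each value:
  2: appears 3 time(s)
  18: appears 1 time(s)
  23: appears 1 time(s)
  27: appears 1 time(s)
  28: appears 1 time(s)
  30: appears 1 time(s)
  38: appears 1 time(s)
  50: appears 2 time(s)
Step 2: The value 2 appears most frequently (3 times).
Step 3: Mode = 2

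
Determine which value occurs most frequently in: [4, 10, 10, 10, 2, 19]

10

Step 1: Count the frequency of each value:
  2: appears 1 time(s)
  4: appears 1 time(s)
  10: appears 3 time(s)
  19: appears 1 time(s)
Step 2: The value 10 appears most frequently (3 times).
Step 3: Mode = 10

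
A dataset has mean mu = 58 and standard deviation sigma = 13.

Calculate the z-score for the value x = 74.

1.2308

Step 1: Recall the z-score formula: z = (x - mu) / sigma
Step 2: Substitute values: z = (74 - 58) / 13
Step 3: z = 16 / 13 = 1.2308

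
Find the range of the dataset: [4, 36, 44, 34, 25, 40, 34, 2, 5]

42

Step 1: Identify the maximum value: max = 44
Step 2: Identify the minimum value: min = 2
Step 3: Range = max - min = 44 - 2 = 42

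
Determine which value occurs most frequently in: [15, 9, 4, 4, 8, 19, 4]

4

Step 1: Count the frequency of each value:
  4: appears 3 time(s)
  8: appears 1 time(s)
  9: appears 1 time(s)
  15: appears 1 time(s)
  19: appears 1 time(s)
Step 2: The value 4 appears most frequently (3 times).
Step 3: Mode = 4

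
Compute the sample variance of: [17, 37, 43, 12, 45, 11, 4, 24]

247.5536

Step 1: Compute the mean: (17 + 37 + 43 + 12 + 45 + 11 + 4 + 24) / 8 = 24.125
Step 2: Compute squared deviations from the mean:
  (17 - 24.125)^2 = 50.7656
  (37 - 24.125)^2 = 165.7656
  (43 - 24.125)^2 = 356.2656
  (12 - 24.125)^2 = 147.0156
  (45 - 24.125)^2 = 435.7656
  (11 - 24.125)^2 = 172.2656
  (4 - 24.125)^2 = 405.0156
  (24 - 24.125)^2 = 0.0156
Step 3: Sum of squared deviations = 1732.875
Step 4: Sample variance = 1732.875 / 7 = 247.5536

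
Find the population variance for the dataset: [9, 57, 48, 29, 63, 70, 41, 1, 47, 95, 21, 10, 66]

714.7456

Step 1: Compute the mean: (9 + 57 + 48 + 29 + 63 + 70 + 41 + 1 + 47 + 95 + 21 + 10 + 66) / 13 = 42.8462
Step 2: Compute squared deviations from the mean:
  (9 - 42.8462)^2 = 1145.5621
  (57 - 42.8462)^2 = 200.3314
  (48 - 42.8462)^2 = 26.5621
  (29 - 42.8462)^2 = 191.716
  (63 - 42.8462)^2 = 406.1775
  (70 - 42.8462)^2 = 737.3314
  (41 - 42.8462)^2 = 3.4083
  (1 - 42.8462)^2 = 1751.1006
  (47 - 42.8462)^2 = 17.2544
  (95 - 42.8462)^2 = 2720.0237
  (21 - 42.8462)^2 = 477.2544
  (10 - 42.8462)^2 = 1078.8698
  (66 - 42.8462)^2 = 536.1006
Step 3: Sum of squared deviations = 9291.6923
Step 4: Population variance = 9291.6923 / 13 = 714.7456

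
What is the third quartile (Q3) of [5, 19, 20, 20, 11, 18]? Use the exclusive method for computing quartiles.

20

Step 1: Sort the data: [5, 11, 18, 19, 20, 20]
Step 2: n = 6
Step 3: Using the exclusive quartile method:
  Q1 = 9.5
  Q2 (median) = 18.5
  Q3 = 20
  IQR = Q3 - Q1 = 20 - 9.5 = 10.5
Step 4: Q3 = 20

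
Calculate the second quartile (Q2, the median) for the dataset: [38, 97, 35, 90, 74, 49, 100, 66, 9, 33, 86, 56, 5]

56

Step 1: Sort the data: [5, 9, 33, 35, 38, 49, 56, 66, 74, 86, 90, 97, 100]
Step 2: n = 13
Step 3: Q2 is the median. Since n is odd, it is the middle value at position 7: 56
Step 4: Q2 = 56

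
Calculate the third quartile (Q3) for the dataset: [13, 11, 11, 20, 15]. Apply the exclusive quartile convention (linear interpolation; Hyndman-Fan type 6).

17.5

Step 1: Sort the data: [11, 11, 13, 15, 20]
Step 2: n = 5
Step 3: Using the exclusive quartile method:
  Q1 = 11
  Q2 (median) = 13
  Q3 = 17.5
  IQR = Q3 - Q1 = 17.5 - 11 = 6.5
Step 4: Q3 = 17.5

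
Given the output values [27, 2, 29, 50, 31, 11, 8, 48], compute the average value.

25.75

Step 1: Sum all values: 27 + 2 + 29 + 50 + 31 + 11 + 8 + 48 = 206
Step 2: Count the number of values: n = 8
Step 3: Mean = sum / n = 206 / 8 = 25.75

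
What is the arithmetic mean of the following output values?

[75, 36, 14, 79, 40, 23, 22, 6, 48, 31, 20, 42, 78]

39.5385

Step 1: Sum all values: 75 + 36 + 14 + 79 + 40 + 23 + 22 + 6 + 48 + 31 + 20 + 42 + 78 = 514
Step 2: Count the number of values: n = 13
Step 3: Mean = sum / n = 514 / 13 = 39.5385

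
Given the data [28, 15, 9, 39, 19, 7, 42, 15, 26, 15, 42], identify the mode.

15

Step 1: Count the frequency of each value:
  7: appears 1 time(s)
  9: appears 1 time(s)
  15: appears 3 time(s)
  19: appears 1 time(s)
  26: appears 1 time(s)
  28: appears 1 time(s)
  39: appears 1 time(s)
  42: appears 2 time(s)
Step 2: The value 15 appears most frequently (3 times).
Step 3: Mode = 15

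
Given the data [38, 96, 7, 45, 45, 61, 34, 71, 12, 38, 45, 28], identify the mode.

45

Step 1: Count the frequency of each value:
  7: appears 1 time(s)
  12: appears 1 time(s)
  28: appears 1 time(s)
  34: appears 1 time(s)
  38: appears 2 time(s)
  45: appears 3 time(s)
  61: appears 1 time(s)
  71: appears 1 time(s)
  96: appears 1 time(s)
Step 2: The value 45 appears most frequently (3 times).
Step 3: Mode = 45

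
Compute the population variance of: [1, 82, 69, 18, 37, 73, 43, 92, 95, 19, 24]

998.3802

Step 1: Compute the mean: (1 + 82 + 69 + 18 + 37 + 73 + 43 + 92 + 95 + 19 + 24) / 11 = 50.2727
Step 2: Compute squared deviations from the mean:
  (1 - 50.2727)^2 = 2427.8017
  (82 - 50.2727)^2 = 1006.6198
  (69 - 50.2727)^2 = 350.7107
  (18 - 50.2727)^2 = 1041.5289
  (37 - 50.2727)^2 = 176.1653
  (73 - 50.2727)^2 = 516.5289
  (43 - 50.2727)^2 = 52.8926
  (92 - 50.2727)^2 = 1741.1653
  (95 - 50.2727)^2 = 2000.5289
  (19 - 50.2727)^2 = 977.9835
  (24 - 50.2727)^2 = 690.2562
Step 3: Sum of squared deviations = 10982.1818
Step 4: Population variance = 10982.1818 / 11 = 998.3802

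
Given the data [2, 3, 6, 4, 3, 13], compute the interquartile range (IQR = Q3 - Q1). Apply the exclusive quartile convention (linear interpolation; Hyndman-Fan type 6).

5

Step 1: Sort the data: [2, 3, 3, 4, 6, 13]
Step 2: n = 6
Step 3: Using the exclusive quartile method:
  Q1 = 2.75
  Q2 (median) = 3.5
  Q3 = 7.75
  IQR = Q3 - Q1 = 7.75 - 2.75 = 5
Step 4: IQR = 5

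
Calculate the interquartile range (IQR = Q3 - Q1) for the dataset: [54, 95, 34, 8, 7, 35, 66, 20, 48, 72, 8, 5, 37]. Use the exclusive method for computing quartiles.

52

Step 1: Sort the data: [5, 7, 8, 8, 20, 34, 35, 37, 48, 54, 66, 72, 95]
Step 2: n = 13
Step 3: Using the exclusive quartile method:
  Q1 = 8
  Q2 (median) = 35
  Q3 = 60
  IQR = Q3 - Q1 = 60 - 8 = 52
Step 4: IQR = 52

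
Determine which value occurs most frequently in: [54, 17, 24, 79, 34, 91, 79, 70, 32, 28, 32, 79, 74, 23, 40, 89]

79

Step 1: Count the frequency of each value:
  17: appears 1 time(s)
  23: appears 1 time(s)
  24: appears 1 time(s)
  28: appears 1 time(s)
  32: appears 2 time(s)
  34: appears 1 time(s)
  40: appears 1 time(s)
  54: appears 1 time(s)
  70: appears 1 time(s)
  74: appears 1 time(s)
  79: appears 3 time(s)
  89: appears 1 time(s)
  91: appears 1 time(s)
Step 2: The value 79 appears most frequently (3 times).
Step 3: Mode = 79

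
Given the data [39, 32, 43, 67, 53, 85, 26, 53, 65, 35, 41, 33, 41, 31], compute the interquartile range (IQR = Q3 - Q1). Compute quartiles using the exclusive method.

23.25

Step 1: Sort the data: [26, 31, 32, 33, 35, 39, 41, 41, 43, 53, 53, 65, 67, 85]
Step 2: n = 14
Step 3: Using the exclusive quartile method:
  Q1 = 32.75
  Q2 (median) = 41
  Q3 = 56
  IQR = Q3 - Q1 = 56 - 32.75 = 23.25
Step 4: IQR = 23.25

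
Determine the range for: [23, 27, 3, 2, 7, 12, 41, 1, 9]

40

Step 1: Identify the maximum value: max = 41
Step 2: Identify the minimum value: min = 1
Step 3: Range = max - min = 41 - 1 = 40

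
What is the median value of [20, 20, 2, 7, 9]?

9

Step 1: Sort the data in ascending order: [2, 7, 9, 20, 20]
Step 2: The number of values is n = 5.
Step 3: Since n is odd, the median is the middle value at position 3: 9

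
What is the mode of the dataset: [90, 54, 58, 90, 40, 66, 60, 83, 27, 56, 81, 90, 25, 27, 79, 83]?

90

Step 1: Count the frequency of each value:
  25: appears 1 time(s)
  27: appears 2 time(s)
  40: appears 1 time(s)
  54: appears 1 time(s)
  56: appears 1 time(s)
  58: appears 1 time(s)
  60: appears 1 time(s)
  66: appears 1 time(s)
  79: appears 1 time(s)
  81: appears 1 time(s)
  83: appears 2 time(s)
  90: appears 3 time(s)
Step 2: The value 90 appears most frequently (3 times).
Step 3: Mode = 90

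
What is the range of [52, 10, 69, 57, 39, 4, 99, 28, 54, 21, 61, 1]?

98

Step 1: Identify the maximum value: max = 99
Step 2: Identify the minimum value: min = 1
Step 3: Range = max - min = 99 - 1 = 98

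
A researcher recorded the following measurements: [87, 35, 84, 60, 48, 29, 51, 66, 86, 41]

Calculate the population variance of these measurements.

417.21

Step 1: Compute the mean: (87 + 35 + 84 + 60 + 48 + 29 + 51 + 66 + 86 + 41) / 10 = 58.7
Step 2: Compute squared deviations from the mean:
  (87 - 58.7)^2 = 800.89
  (35 - 58.7)^2 = 561.69
  (84 - 58.7)^2 = 640.09
  (60 - 58.7)^2 = 1.69
  (48 - 58.7)^2 = 114.49
  (29 - 58.7)^2 = 882.09
  (51 - 58.7)^2 = 59.29
  (66 - 58.7)^2 = 53.29
  (86 - 58.7)^2 = 745.29
  (41 - 58.7)^2 = 313.29
Step 3: Sum of squared deviations = 4172.1
Step 4: Population variance = 4172.1 / 10 = 417.21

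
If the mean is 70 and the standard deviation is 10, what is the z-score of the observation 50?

-2

Step 1: Recall the z-score formula: z = (x - mu) / sigma
Step 2: Substitute values: z = (50 - 70) / 10
Step 3: z = -20 / 10 = -2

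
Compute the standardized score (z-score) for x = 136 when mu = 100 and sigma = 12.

3

Step 1: Recall the z-score formula: z = (x - mu) / sigma
Step 2: Substitute values: z = (136 - 100) / 12
Step 3: z = 36 / 12 = 3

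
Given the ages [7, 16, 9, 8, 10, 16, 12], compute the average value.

11.1429

Step 1: Sum all values: 7 + 16 + 9 + 8 + 10 + 16 + 12 = 78
Step 2: Count the number of values: n = 7
Step 3: Mean = sum / n = 78 / 7 = 11.1429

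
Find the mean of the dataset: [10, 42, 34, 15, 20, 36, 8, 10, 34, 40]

24.9

Step 1: Sum all values: 10 + 42 + 34 + 15 + 20 + 36 + 8 + 10 + 34 + 40 = 249
Step 2: Count the number of values: n = 10
Step 3: Mean = sum / n = 249 / 10 = 24.9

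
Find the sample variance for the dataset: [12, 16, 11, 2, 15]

30.7

Step 1: Compute the mean: (12 + 16 + 11 + 2 + 15) / 5 = 11.2
Step 2: Compute squared deviations from the mean:
  (12 - 11.2)^2 = 0.64
  (16 - 11.2)^2 = 23.04
  (11 - 11.2)^2 = 0.04
  (2 - 11.2)^2 = 84.64
  (15 - 11.2)^2 = 14.44
Step 3: Sum of squared deviations = 122.8
Step 4: Sample variance = 122.8 / 4 = 30.7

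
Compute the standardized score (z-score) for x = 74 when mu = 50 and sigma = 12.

2

Step 1: Recall the z-score formula: z = (x - mu) / sigma
Step 2: Substitute values: z = (74 - 50) / 12
Step 3: z = 24 / 12 = 2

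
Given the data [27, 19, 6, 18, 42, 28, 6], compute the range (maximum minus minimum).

36

Step 1: Identify the maximum value: max = 42
Step 2: Identify the minimum value: min = 6
Step 3: Range = max - min = 42 - 6 = 36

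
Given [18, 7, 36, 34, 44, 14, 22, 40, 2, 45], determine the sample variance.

245.0667

Step 1: Compute the mean: (18 + 7 + 36 + 34 + 44 + 14 + 22 + 40 + 2 + 45) / 10 = 26.2
Step 2: Compute squared deviations from the mean:
  (18 - 26.2)^2 = 67.24
  (7 - 26.2)^2 = 368.64
  (36 - 26.2)^2 = 96.04
  (34 - 26.2)^2 = 60.84
  (44 - 26.2)^2 = 316.84
  (14 - 26.2)^2 = 148.84
  (22 - 26.2)^2 = 17.64
  (40 - 26.2)^2 = 190.44
  (2 - 26.2)^2 = 585.64
  (45 - 26.2)^2 = 353.44
Step 3: Sum of squared deviations = 2205.6
Step 4: Sample variance = 2205.6 / 9 = 245.0667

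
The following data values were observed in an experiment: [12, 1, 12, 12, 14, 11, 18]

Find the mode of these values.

12

Step 1: Count the frequency of each value:
  1: appears 1 time(s)
  11: appears 1 time(s)
  12: appears 3 time(s)
  14: appears 1 time(s)
  18: appears 1 time(s)
Step 2: The value 12 appears most frequently (3 times).
Step 3: Mode = 12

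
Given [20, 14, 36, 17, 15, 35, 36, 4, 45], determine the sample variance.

186.5

Step 1: Compute the mean: (20 + 14 + 36 + 17 + 15 + 35 + 36 + 4 + 45) / 9 = 24.6667
Step 2: Compute squared deviations from the mean:
  (20 - 24.6667)^2 = 21.7778
  (14 - 24.6667)^2 = 113.7778
  (36 - 24.6667)^2 = 128.4444
  (17 - 24.6667)^2 = 58.7778
  (15 - 24.6667)^2 = 93.4444
  (35 - 24.6667)^2 = 106.7778
  (36 - 24.6667)^2 = 128.4444
  (4 - 24.6667)^2 = 427.1111
  (45 - 24.6667)^2 = 413.4444
Step 3: Sum of squared deviations = 1492
Step 4: Sample variance = 1492 / 8 = 186.5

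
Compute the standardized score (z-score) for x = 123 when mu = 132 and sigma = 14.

-0.6429

Step 1: Recall the z-score formula: z = (x - mu) / sigma
Step 2: Substitute values: z = (123 - 132) / 14
Step 3: z = -9 / 14 = -0.6429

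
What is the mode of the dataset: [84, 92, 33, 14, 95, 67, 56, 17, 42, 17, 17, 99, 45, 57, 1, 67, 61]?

17

Step 1: Count the frequency of each value:
  1: appears 1 time(s)
  14: appears 1 time(s)
  17: appears 3 time(s)
  33: appears 1 time(s)
  42: appears 1 time(s)
  45: appears 1 time(s)
  56: appears 1 time(s)
  57: appears 1 time(s)
  61: appears 1 time(s)
  67: appears 2 time(s)
  84: appears 1 time(s)
  92: appears 1 time(s)
  95: appears 1 time(s)
  99: appears 1 time(s)
Step 2: The value 17 appears most frequently (3 times).
Step 3: Mode = 17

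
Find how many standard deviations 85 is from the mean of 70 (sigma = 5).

3

Step 1: Recall the z-score formula: z = (x - mu) / sigma
Step 2: Substitute values: z = (85 - 70) / 5
Step 3: z = 15 / 5 = 3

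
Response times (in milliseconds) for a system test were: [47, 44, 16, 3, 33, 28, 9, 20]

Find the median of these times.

24

Step 1: Sort the data in ascending order: [3, 9, 16, 20, 28, 33, 44, 47]
Step 2: The number of values is n = 8.
Step 3: Since n is even, the median is the average of positions 4 and 5:
  Median = (20 + 28) / 2 = 24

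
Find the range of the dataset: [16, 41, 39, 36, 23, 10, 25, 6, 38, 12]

35

Step 1: Identify the maximum value: max = 41
Step 2: Identify the minimum value: min = 6
Step 3: Range = max - min = 41 - 6 = 35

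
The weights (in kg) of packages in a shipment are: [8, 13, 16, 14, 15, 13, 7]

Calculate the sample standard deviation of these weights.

3.4503

Step 1: Compute the mean: 12.2857
Step 2: Sum of squared deviations from the mean: 71.4286
Step 3: Sample variance = 71.4286 / 6 = 11.9048
Step 4: Standard deviation = sqrt(11.9048) = 3.4503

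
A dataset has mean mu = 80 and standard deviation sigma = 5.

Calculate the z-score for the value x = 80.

0

Step 1: Recall the z-score formula: z = (x - mu) / sigma
Step 2: Substitute values: z = (80 - 80) / 5
Step 3: z = 0 / 5 = 0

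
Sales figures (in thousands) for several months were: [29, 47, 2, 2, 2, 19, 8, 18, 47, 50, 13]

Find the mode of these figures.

2

Step 1: Count the frequency of each value:
  2: appears 3 time(s)
  8: appears 1 time(s)
  13: appears 1 time(s)
  18: appears 1 time(s)
  19: appears 1 time(s)
  29: appears 1 time(s)
  47: appears 2 time(s)
  50: appears 1 time(s)
Step 2: The value 2 appears most frequently (3 times).
Step 3: Mode = 2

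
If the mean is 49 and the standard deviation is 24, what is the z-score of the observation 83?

1.4167

Step 1: Recall the z-score formula: z = (x - mu) / sigma
Step 2: Substitute values: z = (83 - 49) / 24
Step 3: z = 34 / 24 = 1.4167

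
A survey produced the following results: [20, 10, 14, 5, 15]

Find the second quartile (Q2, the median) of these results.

14

Step 1: Sort the data: [5, 10, 14, 15, 20]
Step 2: n = 5
Step 3: Q2 is the median. Since n is odd, it is the middle value at position 3: 14
Step 4: Q2 = 14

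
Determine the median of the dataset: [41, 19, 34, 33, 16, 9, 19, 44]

26

Step 1: Sort the data in ascending order: [9, 16, 19, 19, 33, 34, 41, 44]
Step 2: The number of values is n = 8.
Step 3: Since n is even, the median is the average of positions 4 and 5:
  Median = (19 + 33) / 2 = 26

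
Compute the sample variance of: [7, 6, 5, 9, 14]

12.7

Step 1: Compute the mean: (7 + 6 + 5 + 9 + 14) / 5 = 8.2
Step 2: Compute squared deviations from the mean:
  (7 - 8.2)^2 = 1.44
  (6 - 8.2)^2 = 4.84
  (5 - 8.2)^2 = 10.24
  (9 - 8.2)^2 = 0.64
  (14 - 8.2)^2 = 33.64
Step 3: Sum of squared deviations = 50.8
Step 4: Sample variance = 50.8 / 4 = 12.7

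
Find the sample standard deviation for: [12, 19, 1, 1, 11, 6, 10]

6.4513

Step 1: Compute the mean: 8.5714
Step 2: Sum of squared deviations from the mean: 249.7143
Step 3: Sample variance = 249.7143 / 6 = 41.619
Step 4: Standard deviation = sqrt(41.619) = 6.4513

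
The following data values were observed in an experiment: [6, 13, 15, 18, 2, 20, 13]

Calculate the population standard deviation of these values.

5.9247

Step 1: Compute the mean: 12.4286
Step 2: Sum of squared deviations from the mean: 245.7143
Step 3: Population variance = 245.7143 / 7 = 35.102
Step 4: Standard deviation = sqrt(35.102) = 5.9247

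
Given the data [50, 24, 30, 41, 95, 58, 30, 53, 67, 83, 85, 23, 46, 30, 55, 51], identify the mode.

30

Step 1: Count the frequency of each value:
  23: appears 1 time(s)
  24: appears 1 time(s)
  30: appears 3 time(s)
  41: appears 1 time(s)
  46: appears 1 time(s)
  50: appears 1 time(s)
  51: appears 1 time(s)
  53: appears 1 time(s)
  55: appears 1 time(s)
  58: appears 1 time(s)
  67: appears 1 time(s)
  83: appears 1 time(s)
  85: appears 1 time(s)
  95: appears 1 time(s)
Step 2: The value 30 appears most frequently (3 times).
Step 3: Mode = 30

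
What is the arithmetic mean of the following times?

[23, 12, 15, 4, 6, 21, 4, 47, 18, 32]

18.2

Step 1: Sum all values: 23 + 12 + 15 + 4 + 6 + 21 + 4 + 47 + 18 + 32 = 182
Step 2: Count the number of values: n = 10
Step 3: Mean = sum / n = 182 / 10 = 18.2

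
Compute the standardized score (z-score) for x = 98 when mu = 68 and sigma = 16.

1.875

Step 1: Recall the z-score formula: z = (x - mu) / sigma
Step 2: Substitute values: z = (98 - 68) / 16
Step 3: z = 30 / 16 = 1.875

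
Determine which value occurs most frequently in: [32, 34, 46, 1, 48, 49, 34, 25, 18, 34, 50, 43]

34

Step 1: Count the frequency of each value:
  1: appears 1 time(s)
  18: appears 1 time(s)
  25: appears 1 time(s)
  32: appears 1 time(s)
  34: appears 3 time(s)
  43: appears 1 time(s)
  46: appears 1 time(s)
  48: appears 1 time(s)
  49: appears 1 time(s)
  50: appears 1 time(s)
Step 2: The value 34 appears most frequently (3 times).
Step 3: Mode = 34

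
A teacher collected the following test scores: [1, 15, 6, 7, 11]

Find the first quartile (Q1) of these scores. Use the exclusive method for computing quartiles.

3.5

Step 1: Sort the data: [1, 6, 7, 11, 15]
Step 2: n = 5
Step 3: Using the exclusive quartile method:
  Q1 = 3.5
  Q2 (median) = 7
  Q3 = 13
  IQR = Q3 - Q1 = 13 - 3.5 = 9.5
Step 4: Q1 = 3.5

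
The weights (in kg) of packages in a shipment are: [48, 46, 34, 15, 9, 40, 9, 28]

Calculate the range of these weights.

39

Step 1: Identify the maximum value: max = 48
Step 2: Identify the minimum value: min = 9
Step 3: Range = max - min = 48 - 9 = 39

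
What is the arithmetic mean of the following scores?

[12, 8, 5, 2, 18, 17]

10.3333

Step 1: Sum all values: 12 + 8 + 5 + 2 + 18 + 17 = 62
Step 2: Count the number of values: n = 6
Step 3: Mean = sum / n = 62 / 6 = 10.3333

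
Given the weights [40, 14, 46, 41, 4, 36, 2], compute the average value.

26.1429

Step 1: Sum all values: 40 + 14 + 46 + 41 + 4 + 36 + 2 = 183
Step 2: Count the number of values: n = 7
Step 3: Mean = sum / n = 183 / 7 = 26.1429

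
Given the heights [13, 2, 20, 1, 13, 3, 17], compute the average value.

9.8571

Step 1: Sum all values: 13 + 2 + 20 + 1 + 13 + 3 + 17 = 69
Step 2: Count the number of values: n = 7
Step 3: Mean = sum / n = 69 / 7 = 9.8571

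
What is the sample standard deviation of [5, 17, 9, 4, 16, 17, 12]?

5.5635

Step 1: Compute the mean: 11.4286
Step 2: Sum of squared deviations from the mean: 185.7143
Step 3: Sample variance = 185.7143 / 6 = 30.9524
Step 4: Standard deviation = sqrt(30.9524) = 5.5635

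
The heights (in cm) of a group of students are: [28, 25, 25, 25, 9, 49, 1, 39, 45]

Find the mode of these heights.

25

Step 1: Count the frequency of each value:
  1: appears 1 time(s)
  9: appears 1 time(s)
  25: appears 3 time(s)
  28: appears 1 time(s)
  39: appears 1 time(s)
  45: appears 1 time(s)
  49: appears 1 time(s)
Step 2: The value 25 appears most frequently (3 times).
Step 3: Mode = 25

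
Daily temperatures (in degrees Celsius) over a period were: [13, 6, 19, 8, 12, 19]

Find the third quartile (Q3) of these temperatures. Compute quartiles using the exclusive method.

19

Step 1: Sort the data: [6, 8, 12, 13, 19, 19]
Step 2: n = 6
Step 3: Using the exclusive quartile method:
  Q1 = 7.5
  Q2 (median) = 12.5
  Q3 = 19
  IQR = Q3 - Q1 = 19 - 7.5 = 11.5
Step 4: Q3 = 19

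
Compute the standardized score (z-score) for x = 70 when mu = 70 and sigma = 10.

0

Step 1: Recall the z-score formula: z = (x - mu) / sigma
Step 2: Substitute values: z = (70 - 70) / 10
Step 3: z = 0 / 10 = 0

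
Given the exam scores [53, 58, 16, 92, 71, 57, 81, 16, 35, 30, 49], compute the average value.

50.7273

Step 1: Sum all values: 53 + 58 + 16 + 92 + 71 + 57 + 81 + 16 + 35 + 30 + 49 = 558
Step 2: Count the number of values: n = 11
Step 3: Mean = sum / n = 558 / 11 = 50.7273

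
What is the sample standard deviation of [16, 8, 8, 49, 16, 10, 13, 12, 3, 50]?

16.8011

Step 1: Compute the mean: 18.5
Step 2: Sum of squared deviations from the mean: 2540.5
Step 3: Sample variance = 2540.5 / 9 = 282.2778
Step 4: Standard deviation = sqrt(282.2778) = 16.8011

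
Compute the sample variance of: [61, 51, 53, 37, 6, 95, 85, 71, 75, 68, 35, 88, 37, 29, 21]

695.6952

Step 1: Compute the mean: (61 + 51 + 53 + 37 + 6 + 95 + 85 + 71 + 75 + 68 + 35 + 88 + 37 + 29 + 21) / 15 = 54.1333
Step 2: Compute squared deviations from the mean:
  (61 - 54.1333)^2 = 47.1511
  (51 - 54.1333)^2 = 9.8178
  (53 - 54.1333)^2 = 1.2844
  (37 - 54.1333)^2 = 293.5511
  (6 - 54.1333)^2 = 2316.8178
  (95 - 54.1333)^2 = 1670.0844
  (85 - 54.1333)^2 = 952.7511
  (71 - 54.1333)^2 = 284.4844
  (75 - 54.1333)^2 = 435.4178
  (68 - 54.1333)^2 = 192.2844
  (35 - 54.1333)^2 = 366.0844
  (88 - 54.1333)^2 = 1146.9511
  (37 - 54.1333)^2 = 293.5511
  (29 - 54.1333)^2 = 631.6844
  (21 - 54.1333)^2 = 1097.8178
Step 3: Sum of squared deviations = 9739.7333
Step 4: Sample variance = 9739.7333 / 14 = 695.6952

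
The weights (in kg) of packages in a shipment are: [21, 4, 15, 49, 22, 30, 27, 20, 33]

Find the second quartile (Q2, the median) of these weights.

22

Step 1: Sort the data: [4, 15, 20, 21, 22, 27, 30, 33, 49]
Step 2: n = 9
Step 3: Q2 is the median. Since n is odd, it is the middle value at position 5: 22
Step 4: Q2 = 22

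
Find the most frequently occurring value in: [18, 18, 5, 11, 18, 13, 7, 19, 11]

18

Step 1: Count the frequency of each value:
  5: appears 1 time(s)
  7: appears 1 time(s)
  11: appears 2 time(s)
  13: appears 1 time(s)
  18: appears 3 time(s)
  19: appears 1 time(s)
Step 2: The value 18 appears most frequently (3 times).
Step 3: Mode = 18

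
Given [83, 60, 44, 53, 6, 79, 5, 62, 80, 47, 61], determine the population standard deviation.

25.4562

Step 1: Compute the mean: 52.7273
Step 2: Sum of squared deviations from the mean: 7128.1818
Step 3: Population variance = 7128.1818 / 11 = 648.0165
Step 4: Standard deviation = sqrt(648.0165) = 25.4562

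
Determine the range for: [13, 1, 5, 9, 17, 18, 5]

17

Step 1: Identify the maximum value: max = 18
Step 2: Identify the minimum value: min = 1
Step 3: Range = max - min = 18 - 1 = 17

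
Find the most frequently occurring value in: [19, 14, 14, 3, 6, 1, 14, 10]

14

Step 1: Count the frequency of each value:
  1: appears 1 time(s)
  3: appears 1 time(s)
  6: appears 1 time(s)
  10: appears 1 time(s)
  14: appears 3 time(s)
  19: appears 1 time(s)
Step 2: The value 14 appears most frequently (3 times).
Step 3: Mode = 14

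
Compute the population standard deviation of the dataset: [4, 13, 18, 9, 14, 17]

4.7871

Step 1: Compute the mean: 12.5
Step 2: Sum of squared deviations from the mean: 137.5
Step 3: Population variance = 137.5 / 6 = 22.9167
Step 4: Standard deviation = sqrt(22.9167) = 4.7871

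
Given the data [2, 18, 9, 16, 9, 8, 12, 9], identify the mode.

9

Step 1: Count the frequency of each value:
  2: appears 1 time(s)
  8: appears 1 time(s)
  9: appears 3 time(s)
  12: appears 1 time(s)
  16: appears 1 time(s)
  18: appears 1 time(s)
Step 2: The value 9 appears most frequently (3 times).
Step 3: Mode = 9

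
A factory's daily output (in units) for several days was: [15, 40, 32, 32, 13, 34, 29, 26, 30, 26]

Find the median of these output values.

29.5

Step 1: Sort the data in ascending order: [13, 15, 26, 26, 29, 30, 32, 32, 34, 40]
Step 2: The number of values is n = 10.
Step 3: Since n is even, the median is the average of positions 5 and 6:
  Median = (29 + 30) / 2 = 29.5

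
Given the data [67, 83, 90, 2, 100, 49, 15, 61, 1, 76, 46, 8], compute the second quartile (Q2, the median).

55

Step 1: Sort the data: [1, 2, 8, 15, 46, 49, 61, 67, 76, 83, 90, 100]
Step 2: n = 12
Step 3: Q2 is the median. Since n is even, it is the average of the values at positions 6 and 7:
  Q2 = (49 + 61) / 2 = 55
Step 4: Q2 = 55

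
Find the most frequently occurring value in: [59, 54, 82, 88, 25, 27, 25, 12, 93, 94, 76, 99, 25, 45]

25

Step 1: Count the frequency of each value:
  12: appears 1 time(s)
  25: appears 3 time(s)
  27: appears 1 time(s)
  45: appears 1 time(s)
  54: appears 1 time(s)
  59: appears 1 time(s)
  76: appears 1 time(s)
  82: appears 1 time(s)
  88: appears 1 time(s)
  93: appears 1 time(s)
  94: appears 1 time(s)
  99: appears 1 time(s)
Step 2: The value 25 appears most frequently (3 times).
Step 3: Mode = 25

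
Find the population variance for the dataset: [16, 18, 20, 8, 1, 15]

42.6667

Step 1: Compute the mean: (16 + 18 + 20 + 8 + 1 + 15) / 6 = 13
Step 2: Compute squared deviations from the mean:
  (16 - 13)^2 = 9
  (18 - 13)^2 = 25
  (20 - 13)^2 = 49
  (8 - 13)^2 = 25
  (1 - 13)^2 = 144
  (15 - 13)^2 = 4
Step 3: Sum of squared deviations = 256
Step 4: Population variance = 256 / 6 = 42.6667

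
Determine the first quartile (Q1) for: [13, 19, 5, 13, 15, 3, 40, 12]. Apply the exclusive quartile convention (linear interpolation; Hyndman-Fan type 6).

6.75

Step 1: Sort the data: [3, 5, 12, 13, 13, 15, 19, 40]
Step 2: n = 8
Step 3: Using the exclusive quartile method:
  Q1 = 6.75
  Q2 (median) = 13
  Q3 = 18
  IQR = Q3 - Q1 = 18 - 6.75 = 11.25
Step 4: Q1 = 6.75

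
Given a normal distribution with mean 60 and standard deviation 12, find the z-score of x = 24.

-3

Step 1: Recall the z-score formula: z = (x - mu) / sigma
Step 2: Substitute values: z = (24 - 60) / 12
Step 3: z = -36 / 12 = -3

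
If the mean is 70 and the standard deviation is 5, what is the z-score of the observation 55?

-3

Step 1: Recall the z-score formula: z = (x - mu) / sigma
Step 2: Substitute values: z = (55 - 70) / 5
Step 3: z = -15 / 5 = -3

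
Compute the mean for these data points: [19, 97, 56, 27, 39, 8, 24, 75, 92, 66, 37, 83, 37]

50.7692

Step 1: Sum all values: 19 + 97 + 56 + 27 + 39 + 8 + 24 + 75 + 92 + 66 + 37 + 83 + 37 = 660
Step 2: Count the number of values: n = 13
Step 3: Mean = sum / n = 660 / 13 = 50.7692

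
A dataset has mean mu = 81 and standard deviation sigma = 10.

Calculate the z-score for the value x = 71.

-1

Step 1: Recall the z-score formula: z = (x - mu) / sigma
Step 2: Substitute values: z = (71 - 81) / 10
Step 3: z = -10 / 10 = -1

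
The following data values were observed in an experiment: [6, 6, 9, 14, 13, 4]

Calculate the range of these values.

10

Step 1: Identify the maximum value: max = 14
Step 2: Identify the minimum value: min = 4
Step 3: Range = max - min = 14 - 4 = 10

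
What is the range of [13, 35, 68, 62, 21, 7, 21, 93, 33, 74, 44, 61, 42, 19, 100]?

93

Step 1: Identify the maximum value: max = 100
Step 2: Identify the minimum value: min = 7
Step 3: Range = max - min = 100 - 7 = 93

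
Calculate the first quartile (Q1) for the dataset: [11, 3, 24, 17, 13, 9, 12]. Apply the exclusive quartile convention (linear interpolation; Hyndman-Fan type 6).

9

Step 1: Sort the data: [3, 9, 11, 12, 13, 17, 24]
Step 2: n = 7
Step 3: Using the exclusive quartile method:
  Q1 = 9
  Q2 (median) = 12
  Q3 = 17
  IQR = Q3 - Q1 = 17 - 9 = 8
Step 4: Q1 = 9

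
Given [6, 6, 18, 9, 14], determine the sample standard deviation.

5.2726

Step 1: Compute the mean: 10.6
Step 2: Sum of squared deviations from the mean: 111.2
Step 3: Sample variance = 111.2 / 4 = 27.8
Step 4: Standard deviation = sqrt(27.8) = 5.2726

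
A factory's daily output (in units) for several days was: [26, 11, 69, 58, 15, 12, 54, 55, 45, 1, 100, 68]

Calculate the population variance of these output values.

822.1389

Step 1: Compute the mean: (26 + 11 + 69 + 58 + 15 + 12 + 54 + 55 + 45 + 1 + 100 + 68) / 12 = 42.8333
Step 2: Compute squared deviations from the mean:
  (26 - 42.8333)^2 = 283.3611
  (11 - 42.8333)^2 = 1013.3611
  (69 - 42.8333)^2 = 684.6944
  (58 - 42.8333)^2 = 230.0278
  (15 - 42.8333)^2 = 774.6944
  (12 - 42.8333)^2 = 950.6944
  (54 - 42.8333)^2 = 124.6944
  (55 - 42.8333)^2 = 148.0278
  (45 - 42.8333)^2 = 4.6944
  (1 - 42.8333)^2 = 1750.0278
  (100 - 42.8333)^2 = 3268.0278
  (68 - 42.8333)^2 = 633.3611
Step 3: Sum of squared deviations = 9865.6667
Step 4: Population variance = 9865.6667 / 12 = 822.1389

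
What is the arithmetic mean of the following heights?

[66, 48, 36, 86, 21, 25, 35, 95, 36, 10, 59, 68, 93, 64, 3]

49.6667

Step 1: Sum all values: 66 + 48 + 36 + 86 + 21 + 25 + 35 + 95 + 36 + 10 + 59 + 68 + 93 + 64 + 3 = 745
Step 2: Count the number of values: n = 15
Step 3: Mean = sum / n = 745 / 15 = 49.6667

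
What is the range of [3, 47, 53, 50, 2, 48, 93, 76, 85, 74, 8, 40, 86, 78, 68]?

91

Step 1: Identify the maximum value: max = 93
Step 2: Identify the minimum value: min = 2
Step 3: Range = max - min = 93 - 2 = 91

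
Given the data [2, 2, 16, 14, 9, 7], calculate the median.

8

Step 1: Sort the data in ascending order: [2, 2, 7, 9, 14, 16]
Step 2: The number of values is n = 6.
Step 3: Since n is even, the median is the average of positions 3 and 4:
  Median = (7 + 9) / 2 = 8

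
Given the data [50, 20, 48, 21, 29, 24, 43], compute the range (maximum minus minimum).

30

Step 1: Identify the maximum value: max = 50
Step 2: Identify the minimum value: min = 20
Step 3: Range = max - min = 50 - 20 = 30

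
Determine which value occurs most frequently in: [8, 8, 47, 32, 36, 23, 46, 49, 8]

8

Step 1: Count the frequency of each value:
  8: appears 3 time(s)
  23: appears 1 time(s)
  32: appears 1 time(s)
  36: appears 1 time(s)
  46: appears 1 time(s)
  47: appears 1 time(s)
  49: appears 1 time(s)
Step 2: The value 8 appears most frequently (3 times).
Step 3: Mode = 8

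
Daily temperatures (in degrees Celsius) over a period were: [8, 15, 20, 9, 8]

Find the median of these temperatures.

9

Step 1: Sort the data in ascending order: [8, 8, 9, 15, 20]
Step 2: The number of values is n = 5.
Step 3: Since n is odd, the median is the middle value at position 3: 9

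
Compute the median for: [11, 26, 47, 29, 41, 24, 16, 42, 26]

26

Step 1: Sort the data in ascending order: [11, 16, 24, 26, 26, 29, 41, 42, 47]
Step 2: The number of values is n = 9.
Step 3: Since n is odd, the median is the middle value at position 5: 26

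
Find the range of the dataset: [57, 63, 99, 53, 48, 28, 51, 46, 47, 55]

71

Step 1: Identify the maximum value: max = 99
Step 2: Identify the minimum value: min = 28
Step 3: Range = max - min = 99 - 28 = 71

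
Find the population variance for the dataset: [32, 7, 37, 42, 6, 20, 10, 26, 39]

178.8889

Step 1: Compute the mean: (32 + 7 + 37 + 42 + 6 + 20 + 10 + 26 + 39) / 9 = 24.3333
Step 2: Compute squared deviations from the mean:
  (32 - 24.3333)^2 = 58.7778
  (7 - 24.3333)^2 = 300.4444
  (37 - 24.3333)^2 = 160.4444
  (42 - 24.3333)^2 = 312.1111
  (6 - 24.3333)^2 = 336.1111
  (20 - 24.3333)^2 = 18.7778
  (10 - 24.3333)^2 = 205.4444
  (26 - 24.3333)^2 = 2.7778
  (39 - 24.3333)^2 = 215.1111
Step 3: Sum of squared deviations = 1610
Step 4: Population variance = 1610 / 9 = 178.8889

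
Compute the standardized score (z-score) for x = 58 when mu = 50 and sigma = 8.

1

Step 1: Recall the z-score formula: z = (x - mu) / sigma
Step 2: Substitute values: z = (58 - 50) / 8
Step 3: z = 8 / 8 = 1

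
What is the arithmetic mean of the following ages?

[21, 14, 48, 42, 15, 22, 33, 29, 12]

26.2222

Step 1: Sum all values: 21 + 14 + 48 + 42 + 15 + 22 + 33 + 29 + 12 = 236
Step 2: Count the number of values: n = 9
Step 3: Mean = sum / n = 236 / 9 = 26.2222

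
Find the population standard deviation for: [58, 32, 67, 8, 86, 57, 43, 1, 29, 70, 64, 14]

26.0591

Step 1: Compute the mean: 44.0833
Step 2: Sum of squared deviations from the mean: 8148.9167
Step 3: Population variance = 8148.9167 / 12 = 679.0764
Step 4: Standard deviation = sqrt(679.0764) = 26.0591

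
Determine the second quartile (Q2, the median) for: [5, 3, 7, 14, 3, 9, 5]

5

Step 1: Sort the data: [3, 3, 5, 5, 7, 9, 14]
Step 2: n = 7
Step 3: Q2 is the median. Since n is odd, it is the middle value at position 4: 5
Step 4: Q2 = 5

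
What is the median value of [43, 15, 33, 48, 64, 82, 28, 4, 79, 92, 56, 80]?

52

Step 1: Sort the data in ascending order: [4, 15, 28, 33, 43, 48, 56, 64, 79, 80, 82, 92]
Step 2: The number of values is n = 12.
Step 3: Since n is even, the median is the average of positions 6 and 7:
  Median = (48 + 56) / 2 = 52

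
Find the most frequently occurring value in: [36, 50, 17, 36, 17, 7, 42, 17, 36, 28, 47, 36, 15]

36

Step 1: Count the frequency of each value:
  7: appears 1 time(s)
  15: appears 1 time(s)
  17: appears 3 time(s)
  28: appears 1 time(s)
  36: appears 4 time(s)
  42: appears 1 time(s)
  47: appears 1 time(s)
  50: appears 1 time(s)
Step 2: The value 36 appears most frequently (4 times).
Step 3: Mode = 36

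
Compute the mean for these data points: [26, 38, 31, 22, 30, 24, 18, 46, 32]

29.6667

Step 1: Sum all values: 26 + 38 + 31 + 22 + 30 + 24 + 18 + 46 + 32 = 267
Step 2: Count the number of values: n = 9
Step 3: Mean = sum / n = 267 / 9 = 29.6667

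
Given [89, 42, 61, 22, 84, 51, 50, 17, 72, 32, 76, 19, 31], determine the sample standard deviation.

25.0679

Step 1: Compute the mean: 49.6923
Step 2: Sum of squared deviations from the mean: 7540.7692
Step 3: Sample variance = 7540.7692 / 12 = 628.3974
Step 4: Standard deviation = sqrt(628.3974) = 25.0679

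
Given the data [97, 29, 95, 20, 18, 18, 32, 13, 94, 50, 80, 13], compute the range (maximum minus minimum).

84

Step 1: Identify the maximum value: max = 97
Step 2: Identify the minimum value: min = 13
Step 3: Range = max - min = 97 - 13 = 84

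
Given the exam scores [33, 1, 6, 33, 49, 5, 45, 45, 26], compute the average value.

27

Step 1: Sum all values: 33 + 1 + 6 + 33 + 49 + 5 + 45 + 45 + 26 = 243
Step 2: Count the number of values: n = 9
Step 3: Mean = sum / n = 243 / 9 = 27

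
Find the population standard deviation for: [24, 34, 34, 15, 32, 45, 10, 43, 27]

11.0353

Step 1: Compute the mean: 29.3333
Step 2: Sum of squared deviations from the mean: 1096
Step 3: Population variance = 1096 / 9 = 121.7778
Step 4: Standard deviation = sqrt(121.7778) = 11.0353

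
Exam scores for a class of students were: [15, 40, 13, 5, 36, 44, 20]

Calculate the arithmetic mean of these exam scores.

24.7143

Step 1: Sum all values: 15 + 40 + 13 + 5 + 36 + 44 + 20 = 173
Step 2: Count the number of values: n = 7
Step 3: Mean = sum / n = 173 / 7 = 24.7143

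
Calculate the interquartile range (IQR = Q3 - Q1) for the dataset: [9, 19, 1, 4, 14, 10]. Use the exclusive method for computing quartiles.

12

Step 1: Sort the data: [1, 4, 9, 10, 14, 19]
Step 2: n = 6
Step 3: Using the exclusive quartile method:
  Q1 = 3.25
  Q2 (median) = 9.5
  Q3 = 15.25
  IQR = Q3 - Q1 = 15.25 - 3.25 = 12
Step 4: IQR = 12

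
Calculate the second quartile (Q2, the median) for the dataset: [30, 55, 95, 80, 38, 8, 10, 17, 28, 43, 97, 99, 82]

43

Step 1: Sort the data: [8, 10, 17, 28, 30, 38, 43, 55, 80, 82, 95, 97, 99]
Step 2: n = 13
Step 3: Q2 is the median. Since n is odd, it is the middle value at position 7: 43
Step 4: Q2 = 43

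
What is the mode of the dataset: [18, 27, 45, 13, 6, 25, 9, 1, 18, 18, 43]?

18

Step 1: Count the frequency of each value:
  1: appears 1 time(s)
  6: appears 1 time(s)
  9: appears 1 time(s)
  13: appears 1 time(s)
  18: appears 3 time(s)
  25: appears 1 time(s)
  27: appears 1 time(s)
  43: appears 1 time(s)
  45: appears 1 time(s)
Step 2: The value 18 appears most frequently (3 times).
Step 3: Mode = 18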